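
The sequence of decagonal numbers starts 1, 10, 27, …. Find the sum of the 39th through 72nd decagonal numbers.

426343

Σ i(4i−3) = 4Σi² − 3Σi over i = 39..72.
Σi = 2628 − 741 = 1887 and Σi² = 127020 − 19019 = 108001.
4·108001 − 3·1887 = 426343.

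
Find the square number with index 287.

82369

287² = 82369.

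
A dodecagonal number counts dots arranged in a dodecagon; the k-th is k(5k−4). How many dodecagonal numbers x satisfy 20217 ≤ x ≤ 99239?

The n-th dodecagonal number is n(5n−4).
Smallest index with value ≥ 20217: n = 64 (giving 20224).
Largest index with value ≤ 99239: n = 141 (giving 98841).
Indices 64 through 141: 78 terms.

78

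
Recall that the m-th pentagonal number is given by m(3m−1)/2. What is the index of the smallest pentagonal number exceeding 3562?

Solve n(3n−1)/2 > 3562 for integer n.
The largest n with value ≤ 3562 is 48 (since 3432 ≤ 3562 < 3577), so the first above is n = 49, value 3577.

49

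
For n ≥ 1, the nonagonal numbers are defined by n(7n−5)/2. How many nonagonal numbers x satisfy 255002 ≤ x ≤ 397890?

The n-th nonagonal number is n(7n−5)/2.
Smallest index with value ≥ 255002: n = 271 (giving 256366).
Largest index with value ≤ 397890: n = 337 (giving 396649).
Indices 271 through 337: 67 terms.

67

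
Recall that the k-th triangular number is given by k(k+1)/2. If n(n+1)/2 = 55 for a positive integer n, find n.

Set n(n+1)/2 = 55, giving n² + n − 110 = 0.
So n = (-1 + 21) / 2 = 20/2 = 10.
Check: 10·11/2 = 55. ✓

10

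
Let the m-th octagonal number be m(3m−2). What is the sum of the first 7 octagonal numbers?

364

Σ i(3i−2) = 3Σi² − 2Σi over i = 1..7.
Σi = 28 and Σi² = 140.
3·140 − 2·28 = 364.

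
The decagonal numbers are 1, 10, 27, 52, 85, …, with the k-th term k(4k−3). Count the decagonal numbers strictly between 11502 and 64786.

The n-th decagonal number is n(4n−3).
Smallest index with value > 11502: n = 55 (giving 11935).
Largest index with value < 64786: n = 127 (giving 64135).
Indices 55 through 127: 73 terms.

73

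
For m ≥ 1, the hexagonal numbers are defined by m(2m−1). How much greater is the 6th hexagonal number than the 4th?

38

6·(2·6 − 1) = 66 and 4·(2·4 − 1) = 28.
Difference: 66 − 28 = 38.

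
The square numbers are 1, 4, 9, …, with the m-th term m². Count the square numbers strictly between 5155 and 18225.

The n-th square number is n².
Smallest index with value > 5155: n = 72 (giving 5184).
Largest index with value < 18225: n = 134 (giving 17956).
Indices 72 through 134: 63 terms.

63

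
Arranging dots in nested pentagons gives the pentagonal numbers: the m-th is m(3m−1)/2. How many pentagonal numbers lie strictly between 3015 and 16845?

61

The n-th pentagonal number is n(3n−1)/2.
Smallest index with value > 3015: n = 46 (giving 3151).
Largest index with value < 16845: n = 106 (giving 16801).
Indices 46 through 106: 61 terms.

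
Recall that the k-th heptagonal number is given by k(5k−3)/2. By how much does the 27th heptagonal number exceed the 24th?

378

27·(5·27 − 3)/2 = 1782 and 24·(5·24 − 3)/2 = 1404.
Difference: 1782 − 1404 = 378.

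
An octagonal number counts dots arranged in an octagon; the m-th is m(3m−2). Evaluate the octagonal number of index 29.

2465

The 29th octagonal number is n(3n−2) with n = 29.
29·(3·29 − 2) = 29·85 = 2465.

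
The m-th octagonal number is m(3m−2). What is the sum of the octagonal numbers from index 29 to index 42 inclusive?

Σ i(3i−2) = 3Σi² − 2Σi over i = 29..42.
Σi = 903 − 406 = 497 and Σi² = 25585 − 7714 = 17871.
3·17871 − 2·497 = 52619.

52619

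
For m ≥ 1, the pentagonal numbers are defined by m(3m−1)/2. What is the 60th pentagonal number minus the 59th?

178

Consecutive pentagonal numbers differ by 3n − 2: here 3·60 − 2 = 178.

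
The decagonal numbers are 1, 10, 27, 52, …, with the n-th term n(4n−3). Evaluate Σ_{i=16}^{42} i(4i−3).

95031

Σ i(4i−3) = 4Σi² − 3Σi over i = 16..42.
Σi = 903 − 120 = 783 and Σi² = 25585 − 1240 = 24345.
4·24345 − 3·783 = 95031.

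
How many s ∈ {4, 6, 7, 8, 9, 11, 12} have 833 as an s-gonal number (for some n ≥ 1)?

2

s = 4: P(4, 28) = 784 and P(4, 29) = 841; 833 is not s-gonal.
s = 6: P(6, 20) = 780 and P(6, 21) = 861; 833 is not s-gonal.
s = 7: P(7, 18) = 783 and P(7, 19) = 874; 833 is not s-gonal.
s = 8: P(8, 17) = 833. ✓
s = 9: P(9, 15) = 750 and P(9, 16) = 856; 833 is not s-gonal.
s = 11: P(11, 14) = 833. ✓
s = 12: P(12, 13) = 793 and P(12, 14) = 924; 833 is not s-gonal.
Hits: s ∈ {8, 11} → 2.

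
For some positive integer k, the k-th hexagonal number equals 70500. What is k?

188

Set n(2n−1) = 70500, giving 2n² − n − 70500 = 0.
So n = (1 + 751) / 4 = 752/4 = 188.
Check: 188·(2·188 − 1) = 70500. ✓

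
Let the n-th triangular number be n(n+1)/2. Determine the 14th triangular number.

14·15/2 = 210/2 = 105.

105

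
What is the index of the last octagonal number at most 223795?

Solve n(3n−2) ≤ 223795 for integer n.
n = 273 gives 223041 ≤ 223795, while n = 274 gives 224680 > 223795; so the answer is index 273.

273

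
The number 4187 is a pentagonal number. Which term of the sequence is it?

Set n(3n−1)/2 = 4187, giving 3n² − n − 8374 = 0.
The discriminant is 1 + 24·4187 = 100489, and √100489 = 317.
So n = (1 + 317) / 6 = 318/6 = 53.

53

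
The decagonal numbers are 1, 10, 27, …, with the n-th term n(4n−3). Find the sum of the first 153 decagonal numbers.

Σ i(4i−3) = 4Σi² − 3Σi over i = 1..153.
Σi = 11781 and Σi² = 1205589.
4·1205589 − 3·11781 = 4787013.

4787013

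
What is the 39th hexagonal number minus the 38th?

153

Consecutive hexagonal numbers differ by 4n − 3: here 4·39 − 3 = 153.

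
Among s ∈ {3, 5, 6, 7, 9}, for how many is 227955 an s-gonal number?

s = 3: P(3, 674) = 227475 and P(3, 675) = 228150; 227955 is not s-gonal.
s = 5: P(5, 390) = 227955. ✓
s = 6: P(6, 337) = 226801 and P(6, 338) = 228150; 227955 is not s-gonal.
s = 7: P(7, 302) = 227557 and P(7, 303) = 229068; 227955 is not s-gonal.
s = 9: P(9, 255) = 226950 and P(9, 256) = 228736; 227955 is not s-gonal.
Hits: s ∈ {5} → 1.

1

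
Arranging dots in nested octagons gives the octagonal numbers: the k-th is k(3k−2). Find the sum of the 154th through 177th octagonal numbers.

1967604

Σ i(3i−2) = 3Σi² − 2Σi over i = 154..177.
Σi = 15753 − 11781 = 3972 and Σi² = 1864105 − 1205589 = 658516.
3·658516 − 2·3972 = 1967604.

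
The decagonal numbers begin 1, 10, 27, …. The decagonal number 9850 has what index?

50

Set n(4n−3) = 9850, giving 4n² − 3n − 9850 = 0.
The discriminant is 9 + 16·9850 = 157609, and √157609 = 397.
So n = (3 + 397) / 8 = 400/8 = 50.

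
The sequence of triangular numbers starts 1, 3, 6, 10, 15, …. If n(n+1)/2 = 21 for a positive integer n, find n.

Set n(n+1)/2 = 21, giving n² + n − 42 = 0.
The discriminant is 1 + 8·21 = 169, and √169 = 13.
So n = (-1 + 13) / 2 = 12/2 = 6.

6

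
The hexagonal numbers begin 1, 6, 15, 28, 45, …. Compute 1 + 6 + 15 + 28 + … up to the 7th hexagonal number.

252

Σ i(2i−1) = 2Σi² − Σi over i = 1..7.
Σi = 28 and Σi² = 140.
2·140 − 1·28 = 252.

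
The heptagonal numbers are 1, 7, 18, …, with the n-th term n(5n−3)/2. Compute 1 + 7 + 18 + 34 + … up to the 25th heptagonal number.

13325

Σ i(5i−3)/2 = (5Σi² − 3Σi) / 2 over i = 1..25.
Σi = 325 and Σi² = 5525.
(5·5525 − 3·325) / 2 = 26650/2 = 13325.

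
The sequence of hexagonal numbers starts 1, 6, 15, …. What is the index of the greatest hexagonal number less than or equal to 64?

Solve n(2n−1) ≤ 64 for integer n.
n = 5 gives 45 ≤ 64, while n = 6 gives 66 > 64; so the answer is index 5.

5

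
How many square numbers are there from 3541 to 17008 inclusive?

71

The n-th square number is n².
Smallest index with value ≥ 3541: n = 60 (giving 3600).
Largest index with value ≤ 17008: n = 130 (giving 16900).
Indices 60 through 130: 71 terms.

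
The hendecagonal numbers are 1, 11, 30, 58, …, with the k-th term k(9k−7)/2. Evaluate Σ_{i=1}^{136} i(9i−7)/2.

Σ i(9i−7)/2 = (9Σi² − 7Σi) / 2 over i = 1..136.
Σi = 9316 and Σi² = 847756.
(9·847756 − 7·9316) / 2 = 7564592/2 = 3782296.

3782296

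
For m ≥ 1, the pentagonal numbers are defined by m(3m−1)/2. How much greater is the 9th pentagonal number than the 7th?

47

9·(3·9 − 1)/2 = 117 and 7·(3·7 − 1)/2 = 70.
Difference: 117 − 70 = 47.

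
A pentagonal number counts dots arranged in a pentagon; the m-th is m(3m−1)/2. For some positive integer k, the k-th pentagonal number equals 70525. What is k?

217

Set n(3n−1)/2 = 70525, giving 3n² − n − 141050 = 0.
The discriminant is 1 + 24·70525 = 1692601, and √1692601 = 1301.
So n = (1 + 1301) / 6 = 1302/6 = 217.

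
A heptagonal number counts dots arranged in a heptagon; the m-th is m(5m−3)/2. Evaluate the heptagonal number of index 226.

226·(5·226 − 3)/2 = 226·1127/2 = 127351.

127351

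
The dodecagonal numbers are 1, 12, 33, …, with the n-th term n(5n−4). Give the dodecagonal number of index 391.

The 391st dodecagonal number is n(5n−4) with n = 391.
391·(5·391 − 4) = 391·1951 = 762841.

762841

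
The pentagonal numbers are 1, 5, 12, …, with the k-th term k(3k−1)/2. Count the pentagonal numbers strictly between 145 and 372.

The n-th pentagonal number is n(3n−1)/2.
Smallest index with value > 145: n = 11 (giving 176).
Largest index with value < 372: n = 15 (giving 330).
Indices 11 through 15: 5 terms.

5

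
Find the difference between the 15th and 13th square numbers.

56

15² = 225 and 13² = 169.
Difference: 225 − 169 = 56.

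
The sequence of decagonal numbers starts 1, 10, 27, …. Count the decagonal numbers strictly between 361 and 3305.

The n-th decagonal number is n(4n−3).
Smallest index with value > 361: n = 10 (giving 370).
Largest index with value < 3305: n = 29 (giving 3277).
Indices 10 through 29: 20 terms.

20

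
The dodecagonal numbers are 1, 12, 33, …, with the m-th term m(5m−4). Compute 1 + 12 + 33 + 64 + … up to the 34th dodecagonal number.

66045

Σ i(5i−4) = 5Σi² − 4Σi over i = 1..34.
Σi = 595 and Σi² = 13685.
5·13685 − 4·595 = 66045.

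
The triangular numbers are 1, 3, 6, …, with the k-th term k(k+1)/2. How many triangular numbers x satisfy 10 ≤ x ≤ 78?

9

The n-th triangular number is n(n+1)/2.
Smallest index with value ≥ 10: n = 4 (giving 10).
Largest index with value ≤ 78: n = 12 (giving 78).
Indices 4 through 12: 9 terms.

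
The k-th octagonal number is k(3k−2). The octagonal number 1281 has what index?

Set n(3n−2) = 1281, giving 3n² − 2n − 1281 = 0.
The discriminant is 4 + 12·1281 = 15376, and √15376 = 124.
So n = (2 + 124) / 6 = 126/6 = 21.
Check: 21·(3·21 − 2) = 1281. ✓

21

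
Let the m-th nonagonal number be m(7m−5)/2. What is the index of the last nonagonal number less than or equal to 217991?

Solve n(7n−5)/2 ≤ 217991 for integer n.
n = 249 gives 216381 ≤ 217991, while n = 250 gives 218125 > 217991; so the answer is index 249.

249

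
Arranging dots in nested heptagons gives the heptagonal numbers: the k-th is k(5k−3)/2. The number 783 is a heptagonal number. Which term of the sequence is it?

18

Set n(5n−3)/2 = 783, giving 5n² − 3n − 1566 = 0.
The discriminant is 9 + 40·783 = 31329, and √31329 = 177.
So n = (3 + 177) / 10 = 180/10 = 18.
Check: 18·(5·18 − 3)/2 = 783. ✓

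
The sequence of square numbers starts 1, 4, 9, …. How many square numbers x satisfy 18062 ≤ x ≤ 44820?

The n-th square number is n².
Smallest index with value ≥ 18062: n = 135 (giving 18225).
Largest index with value ≤ 44820: n = 211 (giving 44521).
Indices 135 through 211: 77 terms.

77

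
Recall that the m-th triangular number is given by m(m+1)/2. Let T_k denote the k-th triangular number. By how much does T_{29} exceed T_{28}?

Consecutive triangular numbers differ by n: T_{29} − T_{28} = 29.

29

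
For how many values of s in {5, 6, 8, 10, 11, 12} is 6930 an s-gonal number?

s = 5: P(5, 68) = 6902 and P(5, 69) = 7107; 6930 is not s-gonal.
s = 6: P(6, 59) = 6903 and P(6, 60) = 7140; 6930 is not s-gonal.
s = 8: P(8, 48) = 6816 and P(8, 49) = 7105; 6930 is not s-gonal.
s = 10: P(10, 42) = 6930. ✓
s = 11: P(11, 39) = 6708 and P(11, 40) = 7060; 6930 is not s-gonal.
s = 12: P(12, 37) = 6697 and P(12, 38) = 7068; 6930 is not s-gonal.
Hits: s ∈ {10} → 1.

1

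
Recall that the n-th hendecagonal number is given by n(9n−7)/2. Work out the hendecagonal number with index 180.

The 180th hendecagonal number is n(9n−7)/2 with n = 180.
180·(9·180 − 7)/2 = 180·1613/2 = 145170.

145170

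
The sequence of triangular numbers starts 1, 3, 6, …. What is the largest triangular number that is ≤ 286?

276

Solve n(n+1)/2 ≤ 286 for integer n.
n = 23 gives 276 ≤ 286, while n = 24 gives 300 > 286; so the answer is 276.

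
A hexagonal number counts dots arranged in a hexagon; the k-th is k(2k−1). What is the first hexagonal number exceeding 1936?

Solve n(2n−1) > 1936 for integer n.
The largest n with value ≤ 1936 is 31 (since 1891 ≤ 1936 < 2016), so the first above is n = 32, value 2016.

2016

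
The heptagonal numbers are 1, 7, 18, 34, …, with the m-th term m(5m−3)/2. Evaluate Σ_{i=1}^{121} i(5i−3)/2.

Σ i(5i−3)/2 = (5Σi² − 3Σi) / 2 over i = 1..121.
Σi = 7381 and Σi² = 597861.
(5·597861 − 3·7381) / 2 = 2967162/2 = 1483581.

1483581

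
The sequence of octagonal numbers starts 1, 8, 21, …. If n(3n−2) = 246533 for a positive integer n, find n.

287

Set n(3n−2) = 246533, giving 3n² − 2n − 246533 = 0.
The discriminant is 4 + 12·246533 = 2958400, and √2958400 = 1720.
So n = (2 + 1720) / 6 = 1722/6 = 287.
Check: 287·(3·287 − 2) = 246533. ✓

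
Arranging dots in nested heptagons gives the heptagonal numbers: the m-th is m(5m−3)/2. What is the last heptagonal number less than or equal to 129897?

129618

Solve n(5n−3)/2 ≤ 129897 for integer n.
n = 228 gives 129618 ≤ 129897, while n = 229 gives 130759 > 129897; so the answer is 129618.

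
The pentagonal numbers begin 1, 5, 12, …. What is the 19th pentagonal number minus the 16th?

19·(3·19 − 1)/2 = 532 and 16·(3·16 − 1)/2 = 376.
Difference: 532 − 376 = 156.

156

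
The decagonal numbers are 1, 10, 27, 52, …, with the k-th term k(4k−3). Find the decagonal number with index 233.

216457

The 233rd decagonal number is n(4n−3) with n = 233.
233·(4·233 − 3) = 233·929 = 216457.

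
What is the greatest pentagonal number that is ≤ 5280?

5192

Solve n(3n−1)/2 ≤ 5280 for integer n.
n = 59 gives 5192 ≤ 5280, while n = 60 gives 5370 > 5280; so the answer is 5192.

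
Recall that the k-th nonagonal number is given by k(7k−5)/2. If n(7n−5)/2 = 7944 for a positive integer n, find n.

Set n(7n−5)/2 = 7944, giving 7n² − 5n − 15888 = 0.
The discriminant is 25 + 56·7944 = 444889, and √444889 = 667.
So n = (5 + 667) / 14 = 672/14 = 48.
Check: 48·(7·48 − 5)/2 = 7944. ✓

48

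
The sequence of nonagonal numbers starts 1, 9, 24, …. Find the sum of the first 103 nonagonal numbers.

Σ i(7i−5)/2 = (7Σi² − 5Σi) / 2 over i = 1..103.
Σi = 5356 and Σi² = 369564.
(7·369564 − 5·5356) / 2 = 2560168/2 = 1280084.

1280084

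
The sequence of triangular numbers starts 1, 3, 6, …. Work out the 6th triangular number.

21

The 6th triangular number is n(n+1)/2 with n = 6.
6·7/2 = 42/2 = 21.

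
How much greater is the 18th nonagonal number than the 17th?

120

Consecutive nonagonal numbers differ by 7n − 6: here 7·18 − 6 = 120.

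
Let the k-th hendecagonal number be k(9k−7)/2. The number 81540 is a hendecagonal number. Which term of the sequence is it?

135

Set n(9n−7)/2 = 81540, giving 9n² − 7n − 163080 = 0.
The discriminant is 49 + 72·81540 = 5870929, and √5870929 = 2423.
So n = (7 + 2423) / 18 = 2430/18 = 135.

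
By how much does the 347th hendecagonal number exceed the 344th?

9318

347·(9·347 − 7)/2 = 540626 and 344·(9·344 − 7)/2 = 531308.
Difference: 540626 − 531308 = 9318.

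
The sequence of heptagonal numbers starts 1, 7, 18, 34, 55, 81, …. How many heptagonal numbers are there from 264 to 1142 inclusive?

11

The n-th heptagonal number is n(5n−3)/2.
Smallest index with value ≥ 264: n = 11 (giving 286).
Largest index with value ≤ 1142: n = 21 (giving 1071).
Indices 11 through 21: 11 terms.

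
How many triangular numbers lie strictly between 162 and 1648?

The n-th triangular number is n(n+1)/2.
Smallest index with value > 162: n = 18 (giving 171).
Largest index with value < 1648: n = 56 (giving 1596).
Indices 18 through 56: 39 terms.

39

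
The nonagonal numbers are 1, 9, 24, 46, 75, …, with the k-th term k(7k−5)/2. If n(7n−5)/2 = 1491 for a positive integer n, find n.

Set n(7n−5)/2 = 1491, giving 7n² − 5n − 2982 = 0.
So n = (5 + 289) / 14 = 294/14 = 21.
Check: 21·(7·21 − 5)/2 = 1491. ✓

21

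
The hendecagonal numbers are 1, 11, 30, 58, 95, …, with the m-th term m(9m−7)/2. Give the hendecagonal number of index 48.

10200

48·(9·48 − 7)/2 = 48·425/2 = 10200.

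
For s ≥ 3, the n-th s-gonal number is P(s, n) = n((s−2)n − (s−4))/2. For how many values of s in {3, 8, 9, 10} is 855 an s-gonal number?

s = 3: P(3, 40) = 820 and P(3, 41) = 861; 855 is not s-gonal.
s = 8: P(8, 17) = 833 and P(8, 18) = 936; 855 is not s-gonal.
s = 9: P(9, 15) = 750 and P(9, 16) = 856; 855 is not s-gonal.
s = 10: P(10, 15) = 855. ✓
Hits: s ∈ {10} → 1.

1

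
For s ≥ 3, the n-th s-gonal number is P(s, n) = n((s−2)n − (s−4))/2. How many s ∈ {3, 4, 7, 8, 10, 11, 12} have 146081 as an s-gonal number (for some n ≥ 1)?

1

s = 3: P(3, 540) = 146070 and P(3, 541) = 146611; 146081 is not s-gonal.
s = 4: P(4, 382) = 145924 and P(4, 383) = 146689; 146081 is not s-gonal.
s = 7: P(7, 242) = 146047 and P(7, 243) = 147258; 146081 is not s-gonal.
s = 8: P(8, 221) = 146081. ✓
s = 10: P(10, 191) = 145351 and P(10, 192) = 146880; 146081 is not s-gonal.
s = 11: P(11, 180) = 145170 and P(11, 181) = 146791; 146081 is not s-gonal.
s = 12: P(12, 171) = 145521 and P(12, 172) = 147232; 146081 is not s-gonal.
Hits: s ∈ {8} → 1.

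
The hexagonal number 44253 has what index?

Set n(2n−1) = 44253, giving 2n² − n − 44253 = 0.
The discriminant is 1 + 8·44253 = 354025, and √354025 = 595.
So n = (1 + 595) / 4 = 596/4 = 149.
Check: 149·(2·149 − 1) = 44253. ✓

149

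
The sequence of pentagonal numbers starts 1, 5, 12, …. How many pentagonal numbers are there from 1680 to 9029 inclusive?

The n-th pentagonal number is n(3n−1)/2.
Smallest index with value ≥ 1680: n = 34 (giving 1717).
Largest index with value ≤ 9029: n = 77 (giving 8855).
Indices 34 through 77: 44 terms.

44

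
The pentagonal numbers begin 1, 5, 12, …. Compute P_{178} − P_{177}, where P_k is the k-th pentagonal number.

Consecutive pentagonal numbers differ by 3n − 2: here 3·178 − 2 = 532.

532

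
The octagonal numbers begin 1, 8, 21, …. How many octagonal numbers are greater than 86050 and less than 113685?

The n-th octagonal number is n(3n−2).
Smallest index with value > 86050: n = 170 (giving 86360).
Largest index with value < 113685: n = 194 (giving 112520).
Indices 170 through 194: 25 terms.

25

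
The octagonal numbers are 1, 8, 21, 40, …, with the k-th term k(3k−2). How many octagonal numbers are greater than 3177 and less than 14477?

The n-th octagonal number is n(3n−2).
Smallest index with value > 3177: n = 33 (giving 3201).
Largest index with value < 14477: n = 69 (giving 14145).
Indices 33 through 69: 37 terms.

37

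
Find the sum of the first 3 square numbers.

14

Σ_{i=1}^{3} i² = 3·4·7/6 = 14.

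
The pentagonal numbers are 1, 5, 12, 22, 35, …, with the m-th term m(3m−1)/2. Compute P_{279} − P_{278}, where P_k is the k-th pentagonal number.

835

Consecutive pentagonal numbers differ by 3n − 2: here 3·279 − 2 = 835.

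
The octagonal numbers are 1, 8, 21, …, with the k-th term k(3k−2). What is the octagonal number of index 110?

36080

The 110th octagonal number is n(3n−2) with n = 110.
110·(3·110 − 2) = 110·328 = 36080.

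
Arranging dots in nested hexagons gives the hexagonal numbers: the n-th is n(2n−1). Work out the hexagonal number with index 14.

14·(2·14 − 1) = 14·27 = 378.

378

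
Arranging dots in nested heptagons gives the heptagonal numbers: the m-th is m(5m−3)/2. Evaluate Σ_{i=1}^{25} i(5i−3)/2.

Σ i(5i−3)/2 = (5Σi² − 3Σi) / 2 over i = 1..25.
Σi = 325 and Σi² = 5525.
(5·5525 − 3·325) / 2 = 26650/2 = 13325.

13325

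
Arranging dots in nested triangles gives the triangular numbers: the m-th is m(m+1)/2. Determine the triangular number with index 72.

72·73/2 = 5256/2 = 2628.

2628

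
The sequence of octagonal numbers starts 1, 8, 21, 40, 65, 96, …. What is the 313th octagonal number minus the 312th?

1873

Consecutive octagonal numbers differ by 6n − 5: here 6·313 − 5 = 1873.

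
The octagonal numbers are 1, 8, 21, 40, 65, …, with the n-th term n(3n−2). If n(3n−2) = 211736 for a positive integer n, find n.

Set n(3n−2) = 211736, giving 3n² − 2n − 211736 = 0.
The discriminant is 4 + 12·211736 = 2540836, and √2540836 = 1594.
So n = (2 + 1594) / 6 = 1596/6 = 266.

266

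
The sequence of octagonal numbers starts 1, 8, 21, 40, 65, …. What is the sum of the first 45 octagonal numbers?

Σ i(3i−2) = 3Σi² − 2Σi over i = 1..45.
Σi = 1035 and Σi² = 31395.
3·31395 − 2·1035 = 92115.

92115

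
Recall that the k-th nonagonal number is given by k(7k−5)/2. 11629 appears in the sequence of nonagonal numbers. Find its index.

58

Set n(7n−5)/2 = 11629, giving 7n² − 5n − 23258 = 0.
The discriminant is 25 + 56·11629 = 651249, and √651249 = 807.
So n = (5 + 807) / 14 = 812/14 = 58.
Check: 58·(7·58 − 5)/2 = 11629. ✓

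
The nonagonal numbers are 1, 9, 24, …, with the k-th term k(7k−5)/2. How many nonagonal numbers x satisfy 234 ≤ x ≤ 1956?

The n-th nonagonal number is n(7n−5)/2.
Smallest index with value ≥ 234: n = 9 (giving 261).
Largest index with value ≤ 1956: n = 24 (giving 1956).
Indices 9 through 24: 16 terms.

16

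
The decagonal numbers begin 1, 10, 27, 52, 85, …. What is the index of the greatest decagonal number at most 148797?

193

Solve n(4n−3) ≤ 148797 for integer n.
n = 193 gives 148417 ≤ 148797, while n = 194 gives 149962 > 148797; so the answer is index 193.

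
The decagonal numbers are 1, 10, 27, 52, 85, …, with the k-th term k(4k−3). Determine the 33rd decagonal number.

The 33rd decagonal number is n(4n−3) with n = 33.
33·(4·33 − 3) = 33·129 = 4257.

4257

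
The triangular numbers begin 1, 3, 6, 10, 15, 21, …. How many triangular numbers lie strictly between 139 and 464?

The n-th triangular number is n(n+1)/2.
Smallest index with value > 139: n = 17 (giving 153).
Largest index with value < 464: n = 29 (giving 435).
Indices 17 through 29: 13 terms.

13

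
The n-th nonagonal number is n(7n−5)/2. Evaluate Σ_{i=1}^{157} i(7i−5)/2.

Σ i(7i−5)/2 = (7Σi² − 5Σi) / 2 over i = 1..157.
Σi = 12403 and Σi² = 1302315.
(7·1302315 − 5·12403) / 2 = 9054190/2 = 4527095.

4527095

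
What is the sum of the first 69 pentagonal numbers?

Σ i(3i−1)/2 = (3Σi² − Σi) / 2 over i = 1..69.
Σi = 2415 and Σi² = 111895.
(3·111895 − 1·2415) / 2 = 333270/2 = 166635.

166635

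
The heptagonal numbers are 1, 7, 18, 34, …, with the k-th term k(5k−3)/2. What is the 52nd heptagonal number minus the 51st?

Consecutive heptagonal numbers differ by 5n − 4: here 5·52 − 4 = 256.

256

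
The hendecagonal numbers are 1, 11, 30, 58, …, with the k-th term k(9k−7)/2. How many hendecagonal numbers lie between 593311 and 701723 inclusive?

32

The n-th hendecagonal number is n(9n−7)/2.
Smallest index with value ≥ 593311: n = 364 (giving 594958).
Largest index with value ≤ 701723: n = 395 (giving 700730).
Indices 364 through 395: 32 terms.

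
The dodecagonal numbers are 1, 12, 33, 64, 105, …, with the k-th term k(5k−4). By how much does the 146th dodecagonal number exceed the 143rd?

146·(5·146 − 4) = 105996 and 143·(5·143 − 4) = 101673.
Difference: 105996 − 101673 = 4323.

4323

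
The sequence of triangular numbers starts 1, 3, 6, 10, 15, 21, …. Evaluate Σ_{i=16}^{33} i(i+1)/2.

5865

Σ i(i+1)/2 = (Σi² + Σi) / 2 over i = 16..33.
Σi = 561 − 120 = 441 and Σi² = 12529 − 1240 = 11289.
(1·11289 + 1·441) / 2 = 11730/2 = 5865.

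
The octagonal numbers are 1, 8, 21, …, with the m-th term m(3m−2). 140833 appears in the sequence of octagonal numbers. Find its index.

Set n(3n−2) = 140833, giving 3n² − 2n − 140833 = 0.
The discriminant is 4 + 12·140833 = 1690000, and √1690000 = 1300.
So n = (2 + 1300) / 6 = 1302/6 = 217.
Check: 217·(3·217 − 2) = 140833. ✓

217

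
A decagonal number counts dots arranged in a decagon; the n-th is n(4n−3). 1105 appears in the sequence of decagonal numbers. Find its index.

Set n(4n−3) = 1105, giving 4n² − 3n − 1105 = 0.
The discriminant is 9 + 16·1105 = 17689, and √17689 = 133.
So n = (3 + 133) / 8 = 136/8 = 17.
Check: 17·(4·17 − 3) = 1105. ✓

17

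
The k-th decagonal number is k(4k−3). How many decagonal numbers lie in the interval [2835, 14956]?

The n-th decagonal number is n(4n−3).
Smallest index with value ≥ 2835: n = 27 (giving 2835).
Largest index with value ≤ 14956: n = 61 (giving 14701).
Indices 27 through 61: 35 terms.

35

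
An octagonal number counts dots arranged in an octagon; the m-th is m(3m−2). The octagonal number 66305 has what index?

Set n(3n−2) = 66305, giving 3n² − 2n − 66305 = 0.
So n = (2 + 892) / 6 = 894/6 = 149.
Check: 149·(3·149 − 2) = 66305. ✓

149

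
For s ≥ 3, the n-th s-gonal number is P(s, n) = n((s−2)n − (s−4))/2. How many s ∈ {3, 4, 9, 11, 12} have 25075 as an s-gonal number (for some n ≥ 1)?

1

s = 3: P(3, 223) = 24976 and P(3, 224) = 25200; 25075 is not s-gonal.
s = 4: P(4, 158) = 24964 and P(4, 159) = 25281; 25075 is not s-gonal.
s = 9: P(9, 85) = 25075. ✓
s = 11: P(11, 75) = 25050 and P(11, 76) = 25726; 25075 is not s-gonal.
s = 12: P(12, 71) = 24921 and P(12, 72) = 25632; 25075 is not s-gonal.
Hits: s ∈ {9} → 1.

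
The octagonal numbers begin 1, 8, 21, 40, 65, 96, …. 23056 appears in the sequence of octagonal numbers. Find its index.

Set n(3n−2) = 23056, giving 3n² − 2n − 23056 = 0.
The discriminant is 4 + 12·23056 = 276676, and √276676 = 526.
So n = (2 + 526) / 6 = 528/6 = 88.

88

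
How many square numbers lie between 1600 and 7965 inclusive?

The n-th square number is n².
Smallest index with value ≥ 1600: n = 40 (giving 1600).
Largest index with value ≤ 7965: n = 89 (giving 7921).
Indices 40 through 89: 50 terms.

50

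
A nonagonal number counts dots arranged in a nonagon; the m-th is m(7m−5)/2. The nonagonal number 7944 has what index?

48

Set n(7n−5)/2 = 7944, giving 7n² − 5n − 15888 = 0.
The discriminant is 25 + 56·7944 = 444889, and √444889 = 667.
So n = (5 + 667) / 14 = 672/14 = 48.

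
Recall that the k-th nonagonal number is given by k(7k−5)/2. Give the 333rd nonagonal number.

The 333rd nonagonal number is n(7n−5)/2 with n = 333.
333·(7·333 − 5)/2 = 333·2326/2 = 333·1163 = 387279.

387279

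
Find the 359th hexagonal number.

The 359th hexagonal number is n(2n−1) with n = 359.
359·(2·359 − 1) = 359·717 = 257403.

257403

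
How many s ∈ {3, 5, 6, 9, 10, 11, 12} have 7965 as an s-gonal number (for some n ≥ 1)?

1

s = 3: P(3, 125) = 7875 and P(3, 126) = 8001; 7965 is not s-gonal.
s = 5: P(5, 73) = 7957 and P(5, 74) = 8177; 7965 is not s-gonal.
s = 6: P(6, 63) = 7875 and P(6, 64) = 8128; 7965 is not s-gonal.
s = 9: P(9, 48) = 7944 and P(9, 49) = 8281; 7965 is not s-gonal.
s = 10: P(10, 45) = 7965. ✓
s = 11: P(11, 42) = 7791 and P(11, 43) = 8170; 7965 is not s-gonal.
s = 12: P(12, 40) = 7840 and P(12, 41) = 8241; 7965 is not s-gonal.
Hits: s ∈ {10} → 1.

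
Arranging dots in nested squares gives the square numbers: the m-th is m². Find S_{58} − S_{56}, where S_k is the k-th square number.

58² = 3364 and 56² = 3136.
Difference: 3364 − 3136 = 228.

228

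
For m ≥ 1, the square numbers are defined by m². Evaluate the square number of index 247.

The 247th square number is n² with n = 247.
247² = 61009.

61009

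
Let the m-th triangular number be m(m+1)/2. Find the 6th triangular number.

The 6th triangular number is n(n+1)/2 with n = 6.
6·7/2 = 42/2 = 21.

21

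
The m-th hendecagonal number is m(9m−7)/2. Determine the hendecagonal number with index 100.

44650

100·(9·100 − 7)/2 = 100·893/2 = 44650.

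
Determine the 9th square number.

81

9² = 81.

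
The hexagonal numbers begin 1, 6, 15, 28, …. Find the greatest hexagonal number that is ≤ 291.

Solve n(2n−1) ≤ 291 for integer n.
n = 12 gives 276 ≤ 291, while n = 13 gives 325 > 291; so the answer is 276.

276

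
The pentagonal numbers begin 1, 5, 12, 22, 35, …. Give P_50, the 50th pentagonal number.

3725

The 50th pentagonal number is n(3n−1)/2 with n = 50.
50·(3·50 − 1)/2 = 50·149/2 = 3725.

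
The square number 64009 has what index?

253

We need n² = 64009, so n = √64009 = 253.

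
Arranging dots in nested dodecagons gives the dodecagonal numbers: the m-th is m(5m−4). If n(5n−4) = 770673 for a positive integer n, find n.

Set n(5n−4) = 770673, giving 5n² − 4n − 770673 = 0.
The discriminant is 16 + 20·770673 = 15413476, and √15413476 = 3926.
So n = (4 + 3926) / 10 = 3930/10 = 393.

393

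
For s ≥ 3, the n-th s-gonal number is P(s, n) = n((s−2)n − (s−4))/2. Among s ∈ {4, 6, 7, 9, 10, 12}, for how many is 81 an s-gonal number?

s = 4: P(4, 9) = 81. ✓
s = 6: P(6, 6) = 66 and P(6, 7) = 91; 81 is not s-gonal.
s = 7: P(7, 6) = 81. ✓
s = 9: P(9, 5) = 75 and P(9, 6) = 111; 81 is not s-gonal.
s = 10: P(10, 4) = 52 and P(10, 5) = 85; 81 is not s-gonal.
s = 12: P(12, 4) = 64 and P(12, 5) = 105; 81 is not s-gonal.
Hits: s ∈ {4, 7} → 2.

2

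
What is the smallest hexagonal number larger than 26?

Solve n(2n−1) > 26 for integer n.
The largest n with value ≤ 26 is 3 (since 15 ≤ 26 < 28), so the first above is n = 4, value 28.

28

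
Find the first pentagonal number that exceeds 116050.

116622

Solve n(3n−1)/2 > 116050 for integer n.
The largest n with value ≤ 116050 is 278 (since 115787 ≤ 116050 < 116622), so the first above is n = 279, value 116622.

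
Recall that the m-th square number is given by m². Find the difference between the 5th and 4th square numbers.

n² − (n−1)² = 2n − 1, so 5² − 4² = 2·5 − 1 = 9.

9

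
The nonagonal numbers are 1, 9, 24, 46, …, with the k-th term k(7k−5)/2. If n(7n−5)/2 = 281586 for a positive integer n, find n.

284

Set n(7n−5)/2 = 281586, giving 7n² − 5n − 563172 = 0.
The discriminant is 25 + 56·281586 = 15768841, and √15768841 = 3971.
So n = (5 + 3971) / 14 = 3976/14 = 284.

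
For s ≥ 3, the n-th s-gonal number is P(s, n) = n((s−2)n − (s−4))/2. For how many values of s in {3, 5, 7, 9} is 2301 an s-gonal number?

s = 3: P(3, 67) = 2278 and P(3, 68) = 2346; 2301 is not s-gonal.
s = 5: P(5, 39) = 2262 and P(5, 40) = 2380; 2301 is not s-gonal.
s = 7: P(7, 30) = 2205 and P(7, 31) = 2356; 2301 is not s-gonal.
s = 9: P(9, 26) = 2301. ✓
Hits: s ∈ {9} → 1.

1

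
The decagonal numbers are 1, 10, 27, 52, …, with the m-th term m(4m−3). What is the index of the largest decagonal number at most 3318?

29

Solve n(4n−3) ≤ 3318 for integer n.
n = 29 gives 3277 ≤ 3318, while n = 30 gives 3510 > 3318; so the answer is index 29.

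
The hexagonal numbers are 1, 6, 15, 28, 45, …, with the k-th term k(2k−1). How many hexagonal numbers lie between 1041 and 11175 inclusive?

The n-th hexagonal number is n(2n−1).
Smallest index with value ≥ 1041: n = 24 (giving 1128).
Largest index with value ≤ 11175: n = 75 (giving 11175).
Indices 24 through 75: 52 terms.

52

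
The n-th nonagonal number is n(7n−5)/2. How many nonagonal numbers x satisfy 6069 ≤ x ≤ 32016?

The n-th nonagonal number is n(7n−5)/2.
Smallest index with value ≥ 6069: n = 42 (giving 6069).
Largest index with value ≤ 32016: n = 96 (giving 32016).
Indices 42 through 96: 55 terms.

55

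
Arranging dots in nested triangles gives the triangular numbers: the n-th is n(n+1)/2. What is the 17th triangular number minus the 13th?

17·18/2 = 153 and 13·14/2 = 91.
Difference: 153 − 91 = 62.

62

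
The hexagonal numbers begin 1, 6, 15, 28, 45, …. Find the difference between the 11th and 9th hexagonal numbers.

78

11·(2·11 − 1) = 231 and 9·(2·9 − 1) = 153.
Difference: 231 − 153 = 78.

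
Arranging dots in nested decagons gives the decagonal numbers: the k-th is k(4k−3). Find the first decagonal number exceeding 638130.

Solve n(4n−3) > 638130 for integer n.
The largest n with value ≤ 638130 is 399 (since 635607 ≤ 638130 < 638800), so the first above is n = 400, value 638800.

638800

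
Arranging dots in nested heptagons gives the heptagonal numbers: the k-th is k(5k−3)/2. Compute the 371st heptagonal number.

The 371st heptagonal number is n(5n−3)/2 with n = 371.
371·(5·371 − 3)/2 = 371·1852/2 = 371·926 = 343546.

343546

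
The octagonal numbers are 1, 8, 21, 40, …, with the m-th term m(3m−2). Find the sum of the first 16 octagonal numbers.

Σ i(3i−2) = 3Σi² − 2Σi over i = 1..16.
Σi = 136 and Σi² = 1496.
3·1496 − 2·136 = 4216.

4216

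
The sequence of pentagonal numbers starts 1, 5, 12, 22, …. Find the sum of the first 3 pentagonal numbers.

Σ i(3i−1)/2 = (3Σi² − Σi) / 2 over i = 1..3.
Σi = 6 and Σi² = 14.
(3·14 − 1·6) / 2 = 36/2 = 18.

18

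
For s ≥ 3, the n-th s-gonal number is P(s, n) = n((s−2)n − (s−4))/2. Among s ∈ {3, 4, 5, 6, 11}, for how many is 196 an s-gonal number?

s = 3: P(3, 19) = 190 and P(3, 20) = 210; 196 is not s-gonal.
s = 4: P(4, 14) = 196. ✓
s = 5: P(5, 11) = 176 and P(5, 12) = 210; 196 is not s-gonal.
s = 6: P(6, 10) = 190 and P(6, 11) = 231; 196 is not s-gonal.
s = 11: P(11, 7) = 196. ✓
Hits: s ∈ {4, 11} → 2.

2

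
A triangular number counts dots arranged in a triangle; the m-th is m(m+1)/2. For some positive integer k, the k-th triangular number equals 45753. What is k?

Set n(n+1)/2 = 45753, giving n² + n − 91506 = 0.
So n = (-1 + 605) / 2 = 604/2 = 302.
Check: 302·303/2 = 45753. ✓

302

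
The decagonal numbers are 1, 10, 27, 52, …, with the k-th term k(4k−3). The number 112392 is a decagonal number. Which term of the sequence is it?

168

Set n(4n−3) = 112392, giving 4n² − 3n − 112392 = 0.
The discriminant is 9 + 16·112392 = 1798281, and √1798281 = 1341.
So n = (3 + 1341) / 8 = 1344/8 = 168.
Check: 168·(4·168 − 3) = 112392. ✓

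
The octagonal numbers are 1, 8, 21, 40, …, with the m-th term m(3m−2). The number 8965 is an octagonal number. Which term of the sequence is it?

Set n(3n−2) = 8965, giving 3n² − 2n − 8965 = 0.
The discriminant is 4 + 12·8965 = 107584, and √107584 = 328.
So n = (2 + 328) / 6 = 330/6 = 55.

55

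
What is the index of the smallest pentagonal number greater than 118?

Solve n(3n−1)/2 > 118 for integer n.
The largest n with value ≤ 118 is 9 (since 117 ≤ 118 < 145), so the first above is n = 10, value 145.

10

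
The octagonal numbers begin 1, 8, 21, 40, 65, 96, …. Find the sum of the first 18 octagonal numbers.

Σ i(3i−2) = 3Σi² − 2Σi over i = 1..18.
Σi = 171 and Σi² = 2109.
3·2109 − 2·171 = 5985.

5985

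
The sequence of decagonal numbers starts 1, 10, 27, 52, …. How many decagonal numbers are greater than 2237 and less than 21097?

48

The n-th decagonal number is n(4n−3).
Smallest index with value > 2237: n = 25 (giving 2425).
Largest index with value < 21097: n = 72 (giving 20520).
Indices 25 through 72: 48 terms.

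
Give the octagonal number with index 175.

91525

175·(3·175 − 2) = 175·523 = 91525.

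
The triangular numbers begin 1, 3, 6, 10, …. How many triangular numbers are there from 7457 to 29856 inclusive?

122

The n-th triangular number is n(n+1)/2.
Smallest index with value ≥ 7457: n = 122 (giving 7503).
Largest index with value ≤ 29856: n = 243 (giving 29646).
Indices 122 through 243: 122 terms.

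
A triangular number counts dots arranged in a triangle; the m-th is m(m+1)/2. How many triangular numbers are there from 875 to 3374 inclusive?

40

The n-th triangular number is n(n+1)/2.
Smallest index with value ≥ 875: n = 42 (giving 903).
Largest index with value ≤ 3374: n = 81 (giving 3321).
Indices 42 through 81: 40 terms.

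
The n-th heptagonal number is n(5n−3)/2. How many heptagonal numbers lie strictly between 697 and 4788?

27

The n-th heptagonal number is n(5n−3)/2.
Smallest index with value > 697: n = 18 (giving 783).
Largest index with value < 4788: n = 44 (giving 4774).
Indices 18 through 44: 27 terms.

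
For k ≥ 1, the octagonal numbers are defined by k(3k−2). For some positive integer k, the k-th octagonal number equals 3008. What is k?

32

Set n(3n−2) = 3008, giving 3n² − 2n − 3008 = 0.
The discriminant is 4 + 12·3008 = 36100, and √36100 = 190.
So n = (2 + 190) / 6 = 192/6 = 32.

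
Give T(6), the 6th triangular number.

21

6·7/2 = 42/2 = 21.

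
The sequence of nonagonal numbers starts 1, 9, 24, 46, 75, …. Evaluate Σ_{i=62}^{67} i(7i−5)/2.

Σ i(7i−5)/2 = (7Σi² − 5Σi) / 2 over i = 62..67.
Σi = 2278 − 1891 = 387 and Σi² = 102510 − 77531 = 24979.
(7·24979 − 5·387) / 2 = 172918/2 = 86459.

86459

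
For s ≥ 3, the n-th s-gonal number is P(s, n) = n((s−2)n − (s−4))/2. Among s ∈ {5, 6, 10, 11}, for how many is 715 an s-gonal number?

2

s = 5: P(5, 22) = 715. ✓
s = 6: P(6, 19) = 703 and P(6, 20) = 780; 715 is not s-gonal.
s = 10: P(10, 13) = 637 and P(10, 14) = 742; 715 is not s-gonal.
s = 11: P(11, 13) = 715. ✓
Hits: s ∈ {5, 11} → 2.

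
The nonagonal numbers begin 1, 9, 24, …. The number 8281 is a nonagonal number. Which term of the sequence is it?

49

Set n(7n−5)/2 = 8281, giving 7n² − 5n − 16562 = 0.
The discriminant is 25 + 56·8281 = 463761, and √463761 = 681.
So n = (5 + 681) / 14 = 686/14 = 49.
Check: 49·(7·49 − 5)/2 = 8281. ✓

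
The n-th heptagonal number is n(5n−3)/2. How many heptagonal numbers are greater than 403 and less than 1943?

15

The n-th heptagonal number is n(5n−3)/2.
Smallest index with value > 403: n = 14 (giving 469).
Largest index with value < 1943: n = 28 (giving 1918).
Indices 14 through 28: 15 terms.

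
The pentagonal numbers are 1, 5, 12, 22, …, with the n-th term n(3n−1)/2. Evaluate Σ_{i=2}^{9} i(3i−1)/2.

404

Σ i(3i−1)/2 = (3Σi² − Σi) / 2 over i = 2..9.
Σi = 45 − 1 = 44 and Σi² = 285 − 1 = 284.
(3·284 − 1·44) / 2 = 808/2 = 404.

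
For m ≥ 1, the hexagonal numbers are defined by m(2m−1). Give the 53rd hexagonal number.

The 53rd hexagonal number is n(2n−1) with n = 53.
53·(2·53 − 1) = 53·105 = 5565.

5565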